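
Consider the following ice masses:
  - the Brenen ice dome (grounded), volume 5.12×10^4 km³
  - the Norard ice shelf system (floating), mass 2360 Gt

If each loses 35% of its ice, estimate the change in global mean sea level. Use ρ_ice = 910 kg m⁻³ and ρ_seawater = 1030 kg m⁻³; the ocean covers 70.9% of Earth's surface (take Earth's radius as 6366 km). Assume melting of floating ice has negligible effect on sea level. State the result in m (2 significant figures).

Brenen: 0.35 × 5.12×10^4 km³ × (910/1030) = 1.583×10^4 km³ of water.
The Norard ice shelf system is floating and already displaces its own weight of water, so its melt adds essentially nothing to sea level.
Total added water ≈ 1.583×10^13 m³ over 3.61×10^14 m² → Δh = 0.0438 m.

≈ 0.044 m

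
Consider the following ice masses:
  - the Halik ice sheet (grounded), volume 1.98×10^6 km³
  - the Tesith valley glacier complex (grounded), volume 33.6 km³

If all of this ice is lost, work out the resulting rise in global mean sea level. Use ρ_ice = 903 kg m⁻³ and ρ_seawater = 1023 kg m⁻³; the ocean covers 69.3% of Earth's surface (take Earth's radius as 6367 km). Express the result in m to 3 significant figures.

≈ 4.95 m

Halik: 1.98×10^6 km³ × (903/1023) = 1.748×10^6 km³ of water.
Tesith: 33.6 km³ × (903/1023) = 29.66 km³ of water.
Total added water ≈ 1.748×10^15 m³ over 3.53×10^14 m² → Δh = 4.95 m.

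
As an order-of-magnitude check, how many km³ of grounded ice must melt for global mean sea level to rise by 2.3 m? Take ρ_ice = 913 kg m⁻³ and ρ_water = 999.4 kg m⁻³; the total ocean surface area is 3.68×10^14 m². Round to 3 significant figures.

≈ 9.26×10^5 km³

Required water volume = Δh × A = 2.3 m × 3.68×10^14 m² = 8.464×10^14 m³ = 8.464×10^5 km³.
Ice volume = water volume × ρ_w/ρ_ice = 8.464×10^5 × 999.4/913 = 9.26×10^5 km³.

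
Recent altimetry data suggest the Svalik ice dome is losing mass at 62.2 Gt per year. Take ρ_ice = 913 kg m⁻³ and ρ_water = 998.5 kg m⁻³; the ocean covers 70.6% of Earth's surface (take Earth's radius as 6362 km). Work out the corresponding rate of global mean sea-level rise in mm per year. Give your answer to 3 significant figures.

≈ 0.173 mm/yr

ρ_w = 998.5 kg m⁻³. Annual water volume added = 62.2 Gt / ρ_w = 6.220×10^13 kg / 998.5 kg m⁻³ = 6.229×10^10 m³.
Δh per year = 6.229×10^10 / 3.59×10^14 = 1.73×10^-4 m = 0.173 mm.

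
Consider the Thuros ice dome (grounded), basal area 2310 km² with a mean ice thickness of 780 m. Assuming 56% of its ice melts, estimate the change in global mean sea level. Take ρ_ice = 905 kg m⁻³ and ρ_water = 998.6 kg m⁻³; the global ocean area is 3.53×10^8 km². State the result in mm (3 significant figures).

Thuros: ice volume = 2310 km² × 780 m = 1802 km³; 0.56 × 1802 × (905/998.6) = 914.4 km³ of water.
Spread over 3.53×10^14 m² of ocean, Δh = 9.144×10^11 / 3.53×10^14 = 2.59×10^-3 m = 2.59 mm.

≈ 2.59 mm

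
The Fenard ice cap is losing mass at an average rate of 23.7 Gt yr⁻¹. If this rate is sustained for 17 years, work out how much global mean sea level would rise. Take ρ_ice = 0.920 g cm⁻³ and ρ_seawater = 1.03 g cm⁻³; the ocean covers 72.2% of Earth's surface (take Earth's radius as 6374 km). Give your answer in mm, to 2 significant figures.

Total mass lost = 23.7 Gt/yr × 17 yr = 402.9 Gt = 4.029×10^14 kg.
ρ_w = 1.03 g cm⁻³ = 1030 kg m⁻³, so water volume = 4.029×10^14 / 1030 = 3.912×10^11 m³.
Δh = 3.912×10^11 / 3.69×10^14 = 1.06×10^-3 m = 1.1 mm.

≈ 1.1 mm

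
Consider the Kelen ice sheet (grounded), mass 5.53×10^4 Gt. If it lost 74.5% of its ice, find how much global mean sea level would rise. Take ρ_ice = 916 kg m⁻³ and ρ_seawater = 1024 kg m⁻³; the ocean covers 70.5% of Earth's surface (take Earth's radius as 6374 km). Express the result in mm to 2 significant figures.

Kelen: 0.745 × 5.53×10^4 Gt = 4.120×10^16 kg; dividing by ρ_w = 1024 kg m⁻³ gives 4.023×10^13 m³ of water.
Spread over 3.60×10^14 m² of ocean, Δh = 4.023×10^13 / 3.60×10^14 = 0.112 m = 110 mm.

≈ 110 mm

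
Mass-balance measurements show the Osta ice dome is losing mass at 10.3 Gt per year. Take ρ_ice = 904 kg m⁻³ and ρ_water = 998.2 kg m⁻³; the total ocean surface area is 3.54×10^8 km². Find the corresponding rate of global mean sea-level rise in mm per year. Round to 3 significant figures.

ρ_w = 998.2 kg m⁻³. Annual water volume added = 10.3 Gt / ρ_w = 1.030×10^13 kg / 998.2 kg m⁻³ = 1.032×10^10 m³.
Δh per year = 1.032×10^10 / 3.54×10^14 = 2.91×10^-5 m = 0.0291 mm.

≈ 0.0291 mm/yr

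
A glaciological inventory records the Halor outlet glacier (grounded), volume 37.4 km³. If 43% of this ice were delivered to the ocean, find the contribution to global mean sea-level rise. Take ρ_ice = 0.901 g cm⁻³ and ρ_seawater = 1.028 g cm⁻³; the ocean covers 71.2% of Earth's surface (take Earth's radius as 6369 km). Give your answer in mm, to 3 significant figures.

Halor: 0.43 × 37.4 km³ × (901/1028) = 14.10 km³ of water.
Spread over 3.63×10^14 m² of ocean, Δh = 1.410×10^10 / 3.63×10^14 = 3.88×10^-5 m = 0.0388 mm.

≈ 0.0388 mm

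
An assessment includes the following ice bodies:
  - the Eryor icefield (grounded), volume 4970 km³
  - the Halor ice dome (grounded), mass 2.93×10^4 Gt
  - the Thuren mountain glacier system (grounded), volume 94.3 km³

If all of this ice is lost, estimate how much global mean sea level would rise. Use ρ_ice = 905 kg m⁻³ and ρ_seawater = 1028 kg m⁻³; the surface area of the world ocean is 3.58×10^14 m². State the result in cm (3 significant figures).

Eryor: 4970 km³ × (905/1028) = 4375 km³ of water.
Halor: 2.93×10^4 Gt = 2.930×10^16 kg; dividing by ρ_w = 1028 kg m⁻³ gives 2.850×10^13 m³ of water.
Thuren: 94.3 km³ × (905/1028) = 83.02 km³ of water.
Total added water ≈ 3.296×10^13 m³ over 3.58×10^14 m² → Δh = 0.0921 m = 9.21 cm.

≈ 9.21 cm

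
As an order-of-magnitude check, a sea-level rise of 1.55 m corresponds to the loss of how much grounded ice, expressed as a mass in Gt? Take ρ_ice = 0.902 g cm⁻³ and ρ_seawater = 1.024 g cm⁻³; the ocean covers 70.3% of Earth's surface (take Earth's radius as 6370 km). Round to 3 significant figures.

≈ 5.69×10^5 Gt

Required water volume = Δh × A = 1.55 m × 3.58×10^14 m² = 5.556×10^14 m³.
ρ_w = 1.024 g cm⁻³ = 1024 kg m⁻³, so the mass of water = 5.556×10^14 m³ × 1024 kg m⁻³ = 5.690×10^17 kg = 5.69×10^5 Gt (and the same mass of ice, by conservation).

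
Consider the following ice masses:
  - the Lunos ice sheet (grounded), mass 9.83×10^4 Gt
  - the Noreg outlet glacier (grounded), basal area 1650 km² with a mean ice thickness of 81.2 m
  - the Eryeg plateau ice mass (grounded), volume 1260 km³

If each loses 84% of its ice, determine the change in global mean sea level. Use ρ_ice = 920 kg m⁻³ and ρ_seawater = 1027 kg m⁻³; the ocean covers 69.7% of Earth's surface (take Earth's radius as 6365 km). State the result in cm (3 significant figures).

≈ 23.0 cm

Lunos: 0.84 × 9.83×10^4 Gt = 8.257×10^16 kg; dividing by ρ_w = 1027 kg m⁻³ gives 8.040×10^13 m³ of water.
Noreg: ice volume = 1650 km² × 81.2 m = 134.0 km³; 0.84 × 134.0 × (920/1027) = 100.8 km³ of water.
Eryeg: 0.84 × 1260 km³ × (920/1027) = 948.1 km³ of water.
Total added water ≈ 8.145×10^13 m³ over 3.55×10^14 m² → Δh = 0.230 m = 23.0 cm.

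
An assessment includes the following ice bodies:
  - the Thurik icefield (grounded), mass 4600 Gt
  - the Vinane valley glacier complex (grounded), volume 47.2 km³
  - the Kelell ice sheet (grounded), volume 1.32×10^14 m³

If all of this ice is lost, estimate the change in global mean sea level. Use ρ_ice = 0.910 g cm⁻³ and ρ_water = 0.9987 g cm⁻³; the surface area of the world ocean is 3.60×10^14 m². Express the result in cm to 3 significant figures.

≈ 34.7 cm

Thurik: 4600 Gt = 4.600×10^15 kg; dividing by ρ_w = 0.9987 g cm⁻³ = 998.7 kg m⁻³ gives 4.606×10^12 m³ of water.
Vinane: 47.2 km³ × (910/998.7) = 43.01 km³ of water.
Kelell: 1.32×10^14 m³ × (910/998.7) = 1.203×10^14 m³ of water.
Total added water ≈ 1.249×10^14 m³ over 3.60×10^14 m² → Δh = 0.347 m = 34.7 cm.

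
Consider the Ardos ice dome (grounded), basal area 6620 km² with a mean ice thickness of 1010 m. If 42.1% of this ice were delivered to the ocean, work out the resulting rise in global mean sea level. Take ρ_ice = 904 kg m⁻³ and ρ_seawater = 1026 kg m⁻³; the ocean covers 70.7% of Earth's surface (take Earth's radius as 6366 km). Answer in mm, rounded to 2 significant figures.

Ardos: ice volume = 6620 km² × 1010 m = 6686 km³; 0.421 × 6686 × (904/1026) = 2480 km³ of water.
Spread over 3.60×10^14 m² of ocean, Δh = 2.480×10^12 / 3.60×10^14 = 6.89×10^-3 m = 6.9 mm.

≈ 6.9 mm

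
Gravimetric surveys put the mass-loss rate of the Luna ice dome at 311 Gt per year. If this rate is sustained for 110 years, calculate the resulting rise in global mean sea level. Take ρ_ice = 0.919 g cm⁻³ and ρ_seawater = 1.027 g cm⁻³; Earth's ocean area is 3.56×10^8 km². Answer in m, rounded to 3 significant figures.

Total mass lost = 311 Gt/yr × 110 yr = 3.421×10^4 Gt = 3.421×10^16 kg.
ρ_w = 1.027 g cm⁻³ = 1027 kg m⁻³, so water volume = 3.421×10^16 / 1027 = 3.331×10^13 m³.
Δh = 3.331×10^13 / 3.56×10^14 = 0.0936 m.

≈ 0.0936 m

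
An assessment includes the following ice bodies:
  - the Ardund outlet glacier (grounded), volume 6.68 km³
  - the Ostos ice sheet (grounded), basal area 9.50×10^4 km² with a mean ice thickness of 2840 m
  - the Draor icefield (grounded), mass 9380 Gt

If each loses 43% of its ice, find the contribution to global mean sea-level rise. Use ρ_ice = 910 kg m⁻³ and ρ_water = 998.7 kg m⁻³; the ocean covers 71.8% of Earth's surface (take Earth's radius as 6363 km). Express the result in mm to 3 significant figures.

Ardund: 0.43 × 6.68 km³ × (910/998.7) = 2.617 km³ of water.
Ostos: ice volume = 9.50×10^4 km² × 2840 m = 2.698×10^5 km³; 0.43 × 2.698×10^5 × (910/998.7) = 1.057×10^5 km³ of water.
Draor: 0.43 × 9380 Gt = 4.033×10^15 kg; dividing by ρ_w = 998.7 kg m⁻³ gives 4.039×10^12 m³ of water.
Total added water ≈ 1.098×10^14 m³ over 3.65×10^14 m² → Δh = 0.300 m = 300 mm.

≈ 300 mm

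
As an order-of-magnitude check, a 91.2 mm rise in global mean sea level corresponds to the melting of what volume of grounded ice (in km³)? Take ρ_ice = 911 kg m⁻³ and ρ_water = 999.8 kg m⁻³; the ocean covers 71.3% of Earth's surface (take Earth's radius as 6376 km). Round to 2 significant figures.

≈ 3.6×10^4 km³

Required water volume = Δh × A = 0.0912 m × 3.64×10^14 m² = 3.322×10^13 m³ = 3.322×10^4 km³.
Ice volume = water volume × ρ_w/ρ_ice = 3.322×10^4 × 999.8/911 = 3.6×10^4 km³.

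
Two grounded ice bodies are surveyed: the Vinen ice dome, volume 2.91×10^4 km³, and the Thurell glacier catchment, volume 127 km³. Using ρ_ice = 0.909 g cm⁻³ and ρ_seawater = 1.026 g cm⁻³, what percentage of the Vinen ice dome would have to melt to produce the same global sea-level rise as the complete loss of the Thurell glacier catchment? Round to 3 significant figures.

Equal sea-level rise means equal mass of meltwater, i.e. equal mass of ice lost.
Ice mass of Thurell: 1.154×10^14 kg; ice mass of Vinen: 2.645×10^16 kg.
Fraction required = 1.154×10^14 / 2.645×10^16 = 4.36×10^-3 → 0.436 %.

≈ 0.436 %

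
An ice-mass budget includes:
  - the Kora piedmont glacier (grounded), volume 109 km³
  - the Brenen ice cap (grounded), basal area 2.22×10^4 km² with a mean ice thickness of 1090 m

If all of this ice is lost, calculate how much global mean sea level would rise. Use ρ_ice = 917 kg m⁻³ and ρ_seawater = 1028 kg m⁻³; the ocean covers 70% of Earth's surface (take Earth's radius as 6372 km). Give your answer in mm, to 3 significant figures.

Kora: 109 km³ × (917/1028) = 97.23 km³ of water.
Brenen: ice volume = 2.22×10^4 km² × 1090 m = 2.420×10^4 km³; 2.420×10^4 × (917/1028) = 2.159×10^4 km³ of water.
Total added water ≈ 2.168×10^13 m³ over 3.57×10^14 m² → Δh = 0.0607 m = 60.7 mm.

≈ 60.7 mm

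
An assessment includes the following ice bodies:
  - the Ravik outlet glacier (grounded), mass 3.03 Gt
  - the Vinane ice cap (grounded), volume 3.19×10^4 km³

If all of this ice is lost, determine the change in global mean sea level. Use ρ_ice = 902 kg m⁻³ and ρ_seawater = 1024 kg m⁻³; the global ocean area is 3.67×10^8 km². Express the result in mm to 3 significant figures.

≈ 76.6 mm

Ravik: 3.03 Gt = 3.030×10^12 kg; dividing by ρ_w = 1024 kg m⁻³ gives 2.959×10^9 m³ of water.
Vinane: 3.19×10^4 km³ × (902/1024) = 2.810×10^4 km³ of water.
Total added water ≈ 2.810×10^13 m³ over 3.67×10^14 m² → Δh = 0.0766 m = 76.6 mm.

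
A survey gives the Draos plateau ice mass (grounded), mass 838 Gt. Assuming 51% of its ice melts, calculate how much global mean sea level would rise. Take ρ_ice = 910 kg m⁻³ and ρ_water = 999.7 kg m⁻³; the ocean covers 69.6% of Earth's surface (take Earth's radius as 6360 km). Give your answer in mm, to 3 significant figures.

Draos: 0.51 × 838 Gt = 4.274×10^14 kg; dividing by ρ_w = 999.7 kg m⁻³ gives 4.275×10^11 m³ of water.
Spread over 3.54×10^14 m² of ocean, Δh = 4.275×10^11 / 3.54×10^14 = 1.21×10^-3 m = 1.21 mm.

≈ 1.21 mm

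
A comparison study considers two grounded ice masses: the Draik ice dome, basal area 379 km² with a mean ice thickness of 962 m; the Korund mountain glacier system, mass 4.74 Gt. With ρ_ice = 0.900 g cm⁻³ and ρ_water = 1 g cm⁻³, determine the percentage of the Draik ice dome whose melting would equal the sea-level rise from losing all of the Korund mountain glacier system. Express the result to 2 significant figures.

≈ 1.4 %

Equal sea-level rise means equal mass of meltwater, i.e. equal mass of ice lost.
Ice mass of Korund: 4.740×10^12 kg; ice mass of Draik: 3.281×10^14 kg.
Fraction required = 4.740×10^12 / 3.281×10^14 = 0.0144 → 1.4 %.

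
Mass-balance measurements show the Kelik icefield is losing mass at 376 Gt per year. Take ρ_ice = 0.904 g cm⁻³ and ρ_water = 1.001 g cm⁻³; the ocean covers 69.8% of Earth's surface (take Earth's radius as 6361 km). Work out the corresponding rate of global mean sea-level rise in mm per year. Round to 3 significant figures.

≈ 1.06 mm/yr

ρ_w = 1.001 g cm⁻³ = 1001 kg m⁻³. Annual water volume added = 376 Gt / ρ_w = 3.760×10^14 kg / 1001 kg m⁻³ = 3.756×10^11 m³.
Δh per year = 3.756×10^11 / 3.55×10^14 = 1.06×10^-3 m = 1.06 mm.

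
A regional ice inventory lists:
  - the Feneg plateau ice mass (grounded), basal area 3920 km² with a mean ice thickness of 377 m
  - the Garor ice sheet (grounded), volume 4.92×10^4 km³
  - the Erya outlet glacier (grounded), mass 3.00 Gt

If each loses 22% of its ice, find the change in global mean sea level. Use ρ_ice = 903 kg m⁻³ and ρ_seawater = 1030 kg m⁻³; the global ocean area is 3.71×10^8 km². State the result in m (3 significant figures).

Feneg: ice volume = 3920 km² × 377 m = 1478 km³; 0.22 × 1478 × (903/1030) = 285.0 km³ of water.
Garor: 0.22 × 4.92×10^4 km³ × (903/1030) = 9489 km³ of water.
Erya: 0.22 × 3.00 Gt = 6.600×10^11 kg; dividing by ρ_w = 1030 kg m⁻³ gives 6.408×10^8 m³ of water.
Total added water ≈ 9.775×10^12 m³ over 3.71×10^14 m² → Δh = 0.0263 m.

≈ 0.0263 m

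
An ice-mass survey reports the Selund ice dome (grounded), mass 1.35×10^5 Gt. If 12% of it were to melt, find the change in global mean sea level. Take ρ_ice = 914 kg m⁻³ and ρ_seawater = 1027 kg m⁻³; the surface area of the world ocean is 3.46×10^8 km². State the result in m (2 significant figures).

≈ 0.046 m

Selund: 0.12 × 1.35×10^5 Gt = 1.620×10^16 kg; dividing by ρ_w = 1027 kg m⁻³ gives 1.577×10^13 m³ of water.
Spread over 3.46×10^14 m² of ocean, Δh = 1.577×10^13 / 3.46×10^14 = 0.0456 m.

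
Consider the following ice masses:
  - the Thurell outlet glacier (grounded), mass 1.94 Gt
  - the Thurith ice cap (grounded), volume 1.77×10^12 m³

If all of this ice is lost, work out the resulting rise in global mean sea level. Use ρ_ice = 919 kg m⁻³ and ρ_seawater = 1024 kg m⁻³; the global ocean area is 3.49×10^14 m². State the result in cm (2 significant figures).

Thurell: 1.94 Gt = 1.940×10^12 kg; dividing by ρ_w = 1024 kg m⁻³ gives 1.895×10^9 m³ of water.
Thurith: 1.77×10^12 m³ × (919/1024) = 1.589×10^12 m³ of water.
Total added water ≈ 1.590×10^12 m³ over 3.49×10^14 m² → Δh = 4.56×10^-3 m = 0.46 cm.

≈ 0.46 cm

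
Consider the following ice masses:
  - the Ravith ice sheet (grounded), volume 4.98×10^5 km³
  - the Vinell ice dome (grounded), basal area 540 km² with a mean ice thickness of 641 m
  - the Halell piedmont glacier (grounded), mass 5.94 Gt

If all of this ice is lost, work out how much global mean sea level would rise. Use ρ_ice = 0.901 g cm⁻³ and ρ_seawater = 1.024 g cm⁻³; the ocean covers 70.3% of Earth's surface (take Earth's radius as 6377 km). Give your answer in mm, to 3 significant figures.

≈ 1220 mm

Ravith: 4.98×10^5 km³ × (901/1024) = 4.382×10^5 km³ of water.
Vinell: ice volume = 540 km² × 641 m = 346.1 km³; 346.1 × (901/1024) = 304.6 km³ of water.
Halell: 5.94 Gt = 5.940×10^12 kg; dividing by ρ_w = 1.024 g cm⁻³ = 1024 kg m⁻³ gives 5.801×10^9 m³ of water.
Total added water ≈ 4.385×10^14 m³ over 3.59×10^14 m² → Δh = 1.22 m = 1220 mm.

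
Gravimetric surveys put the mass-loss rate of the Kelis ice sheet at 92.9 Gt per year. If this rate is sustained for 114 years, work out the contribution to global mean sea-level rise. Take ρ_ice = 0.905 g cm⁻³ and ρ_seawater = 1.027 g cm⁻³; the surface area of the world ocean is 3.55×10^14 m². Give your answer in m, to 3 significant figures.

≈ 0.0290 m

Total mass lost = 92.9 Gt/yr × 114 yr = 1.059×10^4 Gt = 1.059×10^16 kg.
ρ_w = 1.027 g cm⁻³ = 1027 kg m⁻³, so water volume = 1.059×10^16 / 1027 = 1.031×10^13 m³.
Δh = 1.031×10^13 / 3.55×10^14 = 0.0290 m.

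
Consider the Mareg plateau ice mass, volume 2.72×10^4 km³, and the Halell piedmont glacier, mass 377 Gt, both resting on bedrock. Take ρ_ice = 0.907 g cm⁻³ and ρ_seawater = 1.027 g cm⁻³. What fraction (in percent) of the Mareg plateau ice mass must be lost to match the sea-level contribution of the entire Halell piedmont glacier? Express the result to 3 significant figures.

Equal sea-level rise means equal mass of meltwater, i.e. equal mass of ice lost.
Ice mass of Halell: 3.770×10^14 kg; ice mass of Mareg: 2.467×10^16 kg.
Fraction required = 3.770×10^14 / 2.467×10^16 = 0.0153 → 1.53 %.

≈ 1.53 %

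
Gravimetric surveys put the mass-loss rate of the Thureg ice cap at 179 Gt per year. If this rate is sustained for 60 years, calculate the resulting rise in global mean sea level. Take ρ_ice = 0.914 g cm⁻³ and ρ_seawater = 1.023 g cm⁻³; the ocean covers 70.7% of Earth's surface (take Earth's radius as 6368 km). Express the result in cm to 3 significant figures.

≈ 2.91 cm

Total mass lost = 179 Gt/yr × 60 yr = 1.074×10^4 Gt = 1.074×10^16 kg.
ρ_w = 1.023 g cm⁻³ = 1023 kg m⁻³, so water volume = 1.074×10^16 / 1023 = 1.050×10^13 m³.
Δh = 1.050×10^13 / 3.60×10^14 = 0.0291 m = 2.91 cm.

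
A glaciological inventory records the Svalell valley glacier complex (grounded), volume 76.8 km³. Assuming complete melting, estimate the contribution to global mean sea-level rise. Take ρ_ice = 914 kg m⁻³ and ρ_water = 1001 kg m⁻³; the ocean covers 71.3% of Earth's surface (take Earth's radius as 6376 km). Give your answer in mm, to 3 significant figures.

≈ 0.193 mm

Svalell: 76.8 km³ × (914/1001) = 70.13 km³ of water.
Spread over 3.64×10^14 m² of ocean, Δh = 7.013×10^10 / 3.64×10^14 = 1.93×10^-4 m = 0.193 mm.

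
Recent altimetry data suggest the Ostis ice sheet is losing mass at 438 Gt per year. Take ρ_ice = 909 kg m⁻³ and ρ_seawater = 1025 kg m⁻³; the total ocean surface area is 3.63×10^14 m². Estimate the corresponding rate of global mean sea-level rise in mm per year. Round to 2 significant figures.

≈ 1.2 mm/yr

ρ_w = 1025 kg m⁻³. Annual water volume added = 438 Gt / ρ_w = 4.380×10^14 kg / 1025 kg m⁻³ = 4.273×10^11 m³.
Δh per year = 4.273×10^11 / 3.63×10^14 = 1.18×10^-3 m = 1.2 mm.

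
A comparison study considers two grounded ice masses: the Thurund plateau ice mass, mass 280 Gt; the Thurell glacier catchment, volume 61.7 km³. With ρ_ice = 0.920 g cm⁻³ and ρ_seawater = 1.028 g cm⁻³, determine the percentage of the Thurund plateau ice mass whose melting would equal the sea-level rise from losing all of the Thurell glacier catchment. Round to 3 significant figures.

≈ 20.3 %

Equal sea-level rise means equal mass of meltwater, i.e. equal mass of ice lost.
Ice mass of Thurell: 5.676×10^13 kg; ice mass of Thurund: 2.800×10^14 kg.
Fraction required = 5.676×10^13 / 2.800×10^14 = 0.203 → 20.3 %.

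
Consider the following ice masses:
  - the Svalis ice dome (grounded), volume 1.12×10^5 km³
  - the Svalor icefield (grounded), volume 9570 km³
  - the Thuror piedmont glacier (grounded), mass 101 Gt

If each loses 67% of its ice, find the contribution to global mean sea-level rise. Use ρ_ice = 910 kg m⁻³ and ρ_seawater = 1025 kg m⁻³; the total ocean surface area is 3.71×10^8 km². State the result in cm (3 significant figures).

Svalis: 0.67 × 1.12×10^5 km³ × (910/1025) = 6.662×10^4 km³ of water.
Svalor: 0.67 × 9570 km³ × (910/1025) = 5693 km³ of water.
Thuror: 0.67 × 101 Gt = 6.767×10^13 kg; dividing by ρ_w = 1025 kg m⁻³ gives 6.602×10^10 m³ of water.
Total added water ≈ 7.238×10^13 m³ over 3.71×10^14 m² → Δh = 0.195 m = 19.5 cm.

≈ 19.5 cm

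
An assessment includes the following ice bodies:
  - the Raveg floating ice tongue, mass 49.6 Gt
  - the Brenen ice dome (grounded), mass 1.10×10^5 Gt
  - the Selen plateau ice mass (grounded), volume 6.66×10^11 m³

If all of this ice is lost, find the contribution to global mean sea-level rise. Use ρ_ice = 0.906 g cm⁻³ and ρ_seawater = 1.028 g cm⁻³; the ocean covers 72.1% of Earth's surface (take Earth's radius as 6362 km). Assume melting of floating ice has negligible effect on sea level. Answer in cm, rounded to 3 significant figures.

≈ 29.3 cm

The Raveg floating ice tongue is floating and already displaces its own weight of water, so its melt adds essentially nothing to sea level.
Brenen: 1.10×10^5 Gt = 1.100×10^17 kg; dividing by ρ_w = 1.028 g cm⁻³ = 1028 kg m⁻³ gives 1.070×10^14 m³ of water.
Selen: 6.66×10^11 m³ × (906/1028) = 5.870×10^11 m³ of water.
Total added water ≈ 1.076×10^14 m³ over 3.67×10^14 m² → Δh = 0.293 m = 29.3 cm.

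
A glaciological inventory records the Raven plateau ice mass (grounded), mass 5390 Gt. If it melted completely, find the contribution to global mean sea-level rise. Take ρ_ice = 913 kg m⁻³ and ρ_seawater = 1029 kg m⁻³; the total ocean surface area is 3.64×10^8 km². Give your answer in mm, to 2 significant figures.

Raven: 5390 Gt = 5.390×10^15 kg; dividing by ρ_w = 1029 kg m⁻³ gives 5.238×10^12 m³ of water.
Spread over 3.64×10^14 m² of ocean, Δh = 5.238×10^12 / 3.64×10^14 = 0.0144 m = 14 mm.

≈ 14 mm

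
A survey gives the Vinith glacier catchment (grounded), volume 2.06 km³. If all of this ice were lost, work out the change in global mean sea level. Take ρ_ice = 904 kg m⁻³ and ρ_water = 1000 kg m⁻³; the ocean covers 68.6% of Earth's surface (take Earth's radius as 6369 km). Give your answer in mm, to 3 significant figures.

Vinith: 2.06 km³ × (904/1000) = 1.862 km³ of water.
Spread over 3.50×10^14 m² of ocean, Δh = 1.862×10^9 / 3.50×10^14 = 5.33×10^-6 m = 5.33×10^-3 mm.

≈ 5.33×10^-3 mm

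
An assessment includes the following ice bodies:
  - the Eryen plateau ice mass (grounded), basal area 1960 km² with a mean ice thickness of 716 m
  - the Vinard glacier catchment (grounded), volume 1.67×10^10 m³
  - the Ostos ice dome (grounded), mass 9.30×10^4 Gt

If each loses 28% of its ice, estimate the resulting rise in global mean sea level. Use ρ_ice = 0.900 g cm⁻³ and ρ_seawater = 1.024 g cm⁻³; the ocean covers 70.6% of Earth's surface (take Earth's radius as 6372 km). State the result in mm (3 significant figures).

≈ 71.6 mm

Eryen: ice volume = 1960 km² × 716 m = 1403 km³; 0.28 × 1403 × (900/1024) = 345.4 km³ of water.
Vinard: 0.28 × 1.67×10^10 m³ × (900/1024) = 4.110×10^9 m³ of water.
Ostos: 0.28 × 9.30×10^4 Gt = 2.604×10^16 kg; dividing by ρ_w = 1.024 g cm⁻³ = 1024 kg m⁻³ gives 2.543×10^13 m³ of water.
Total added water ≈ 2.578×10^13 m³ over 3.60×10^14 m² → Δh = 0.0716 m = 71.6 mm.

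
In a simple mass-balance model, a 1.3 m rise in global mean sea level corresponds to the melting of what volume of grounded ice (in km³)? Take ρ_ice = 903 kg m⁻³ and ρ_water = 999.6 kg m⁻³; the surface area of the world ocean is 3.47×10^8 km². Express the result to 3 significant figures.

Required water volume = Δh × A = 1.3 m × 3.47×10^14 m² = 4.511×10^14 m³ = 4.511×10^5 km³.
Ice volume = water volume × ρ_w/ρ_ice = 4.511×10^5 × 999.6/903 = 4.99×10^5 km³.

≈ 4.99×10^5 km³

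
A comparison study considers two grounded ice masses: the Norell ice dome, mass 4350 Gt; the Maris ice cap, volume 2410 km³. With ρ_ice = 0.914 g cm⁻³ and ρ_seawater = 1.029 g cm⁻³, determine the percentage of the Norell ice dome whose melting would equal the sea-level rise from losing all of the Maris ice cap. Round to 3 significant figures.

Equal sea-level rise means equal mass of meltwater, i.e. equal mass of ice lost.
Ice mass of Maris: 2.203×10^15 kg; ice mass of Norell: 4.350×10^15 kg.
Fraction required = 2.203×10^15 / 4.350×10^15 = 0.506 → 50.6 %.

≈ 50.6 %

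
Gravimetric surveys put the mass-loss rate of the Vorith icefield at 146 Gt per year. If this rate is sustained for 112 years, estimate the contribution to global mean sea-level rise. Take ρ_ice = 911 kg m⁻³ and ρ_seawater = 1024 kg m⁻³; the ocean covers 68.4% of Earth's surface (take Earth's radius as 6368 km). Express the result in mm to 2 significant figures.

≈ 46 mm

Total mass lost = 146 Gt/yr × 112 yr = 1.635×10^4 Gt = 1.635×10^16 kg.
ρ_w = 1024 kg m⁻³, so water volume = 1.635×10^16 / 1024 = 1.597×10^13 m³.
Δh = 1.597×10^13 / 3.49×10^14 = 0.0458 m = 46 mm.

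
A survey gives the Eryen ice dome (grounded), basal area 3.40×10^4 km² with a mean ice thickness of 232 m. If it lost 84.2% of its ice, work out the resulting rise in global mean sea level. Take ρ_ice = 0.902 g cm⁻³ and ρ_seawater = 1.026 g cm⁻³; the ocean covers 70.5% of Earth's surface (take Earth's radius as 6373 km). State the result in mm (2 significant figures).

Eryen: ice volume = 3.40×10^4 km² × 232 m = 7888 km³; 0.842 × 7888 × (902/1026) = 5839 km³ of water.
Spread over 3.60×10^14 m² of ocean, Δh = 5.839×10^12 / 3.60×10^14 = 0.0162 m = 16 mm.

≈ 16 mm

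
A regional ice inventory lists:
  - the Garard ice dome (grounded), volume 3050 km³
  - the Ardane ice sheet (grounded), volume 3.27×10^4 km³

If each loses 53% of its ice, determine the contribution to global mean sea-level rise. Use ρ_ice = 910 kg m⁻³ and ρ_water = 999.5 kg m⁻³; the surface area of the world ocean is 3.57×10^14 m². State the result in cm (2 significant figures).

Garard: 0.53 × 3050 km³ × (910/999.5) = 1472 km³ of water.
Ardane: 0.53 × 3.27×10^4 km³ × (910/999.5) = 1.578×10^4 km³ of water.
Total added water ≈ 1.725×10^13 m³ over 3.57×10^14 m² → Δh = 0.0483 m = 4.8 cm.

≈ 4.8 cm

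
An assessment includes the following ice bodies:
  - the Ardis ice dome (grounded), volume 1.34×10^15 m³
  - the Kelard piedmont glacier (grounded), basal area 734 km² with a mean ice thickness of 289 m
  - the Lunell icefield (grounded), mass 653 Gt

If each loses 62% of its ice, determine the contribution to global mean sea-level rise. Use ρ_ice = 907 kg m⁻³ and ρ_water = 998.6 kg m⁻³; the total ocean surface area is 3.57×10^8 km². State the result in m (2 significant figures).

≈ 2.1 m

Ardis: 0.62 × 1.34×10^15 m³ × (907/998.6) = 7.546×10^14 m³ of water.
Kelard: ice volume = 734 km² × 289 m = 212.1 km³; 0.62 × 212.1 × (907/998.6) = 119.5 km³ of water.
Lunell: 0.62 × 653 Gt = 4.049×10^14 kg; dividing by ρ_w = 998.6 kg m⁻³ gives 4.054×10^11 m³ of water.
Total added water ≈ 7.551×10^14 m³ over 3.57×10^14 m² → Δh = 2.12 m.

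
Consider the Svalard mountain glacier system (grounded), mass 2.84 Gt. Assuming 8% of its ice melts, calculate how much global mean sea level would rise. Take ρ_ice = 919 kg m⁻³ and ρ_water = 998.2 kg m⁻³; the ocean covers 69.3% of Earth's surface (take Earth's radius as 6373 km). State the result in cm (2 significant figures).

Svalard: 0.08 × 2.84 Gt = 2.272×10^11 kg; dividing by ρ_w = 998.2 kg m⁻³ gives 2.276×10^8 m³ of water.
Spread over 3.54×10^14 m² of ocean, Δh = 2.276×10^8 / 3.54×10^14 = 6.44×10^-7 m = 6.4×10^-5 cm.

≈ 6.4×10^-5 cm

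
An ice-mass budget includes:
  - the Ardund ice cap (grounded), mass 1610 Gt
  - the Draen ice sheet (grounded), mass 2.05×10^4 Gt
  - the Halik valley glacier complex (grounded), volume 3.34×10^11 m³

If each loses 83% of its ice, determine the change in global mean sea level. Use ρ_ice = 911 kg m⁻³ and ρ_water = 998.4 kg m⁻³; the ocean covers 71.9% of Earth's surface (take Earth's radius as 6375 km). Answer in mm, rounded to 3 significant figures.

≈ 50.7 mm

Ardund: 0.83 × 1610 Gt = 1.336×10^15 kg; dividing by ρ_w = 998.4 kg m⁻³ gives 1.338×10^12 m³ of water.
Draen: 0.83 × 2.05×10^4 Gt = 1.702×10^16 kg; dividing by ρ_w = 998.4 kg m⁻³ gives 1.704×10^13 m³ of water.
Halik: 0.83 × 3.34×10^11 m³ × (911/998.4) = 2.530×10^11 m³ of water.
Total added water ≈ 1.863×10^13 m³ over 3.67×10^14 m² → Δh = 0.0507 m = 50.7 mm.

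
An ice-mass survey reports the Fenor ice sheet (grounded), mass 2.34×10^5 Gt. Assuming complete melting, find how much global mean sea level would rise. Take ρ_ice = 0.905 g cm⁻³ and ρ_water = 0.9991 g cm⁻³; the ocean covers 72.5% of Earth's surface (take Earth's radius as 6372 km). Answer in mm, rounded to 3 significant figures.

≈ 633 mm

Fenor: 2.34×10^5 Gt = 2.340×10^17 kg; dividing by ρ_w = 0.9991 g cm⁻³ = 999.1 kg m⁻³ gives 2.342×10^14 m³ of water.
Spread over 3.70×10^14 m² of ocean, Δh = 2.342×10^14 / 3.70×10^14 = 0.633 m = 633 mm.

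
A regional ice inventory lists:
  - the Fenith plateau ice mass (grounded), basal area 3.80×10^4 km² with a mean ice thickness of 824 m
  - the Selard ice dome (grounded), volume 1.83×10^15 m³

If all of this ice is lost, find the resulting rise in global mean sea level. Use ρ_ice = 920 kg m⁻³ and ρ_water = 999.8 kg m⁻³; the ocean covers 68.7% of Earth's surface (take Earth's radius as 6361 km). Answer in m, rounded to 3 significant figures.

≈ 4.90 m

Fenith: ice volume = 3.80×10^4 km² × 824 m = 3.131×10^4 km³; 3.131×10^4 × (920/999.8) = 2.881×10^4 km³ of water.
Selard: 1.83×10^15 m³ × (920/999.8) = 1.684×10^15 m³ of water.
Total added water ≈ 1.713×10^15 m³ over 3.49×10^14 m² → Δh = 4.90 m.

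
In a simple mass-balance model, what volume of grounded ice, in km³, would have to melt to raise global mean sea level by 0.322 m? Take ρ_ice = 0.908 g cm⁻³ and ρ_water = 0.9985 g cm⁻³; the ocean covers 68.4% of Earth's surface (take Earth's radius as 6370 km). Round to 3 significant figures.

Required water volume = Δh × A = 0.322 m × 3.49×10^14 m² = 1.123×10^14 m³ = 1.123×10^5 km³.
Ice volume = water volume × ρ_w/ρ_ice = 1.123×10^5 × 998.5/908 = 1.23×10^5 km³.

≈ 1.23×10^5 km³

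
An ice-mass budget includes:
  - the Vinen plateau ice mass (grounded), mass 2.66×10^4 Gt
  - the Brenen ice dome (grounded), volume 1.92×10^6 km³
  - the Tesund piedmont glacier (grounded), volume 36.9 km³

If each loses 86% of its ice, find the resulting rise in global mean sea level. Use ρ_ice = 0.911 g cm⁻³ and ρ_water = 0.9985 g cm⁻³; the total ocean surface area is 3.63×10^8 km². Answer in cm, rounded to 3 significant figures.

≈ 421 cm

Vinen: 0.86 × 2.66×10^4 Gt = 2.288×10^16 kg; dividing by ρ_w = 0.9985 g cm⁻³ = 998.5 kg m⁻³ gives 2.291×10^13 m³ of water.
Brenen: 0.86 × 1.92×10^6 km³ × (911/998.5) = 1.507×10^6 km³ of water.
Tesund: 0.86 × 36.9 km³ × (911/998.5) = 28.95 km³ of water.
Total added water ≈ 1.529×10^15 m³ over 3.63×10^14 m² → Δh = 4.21 m = 421 cm.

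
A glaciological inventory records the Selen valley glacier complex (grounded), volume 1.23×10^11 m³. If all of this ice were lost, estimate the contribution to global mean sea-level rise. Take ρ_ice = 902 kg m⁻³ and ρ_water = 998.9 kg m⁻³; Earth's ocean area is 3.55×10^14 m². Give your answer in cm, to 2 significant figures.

Selen: 1.23×10^11 m³ × (902/998.9) = 1.111×10^11 m³ of water.
Spread over 3.55×10^14 m² of ocean, Δh = 1.111×10^11 / 3.55×10^14 = 3.13×10^-4 m = 0.031 cm.

≈ 0.031 cm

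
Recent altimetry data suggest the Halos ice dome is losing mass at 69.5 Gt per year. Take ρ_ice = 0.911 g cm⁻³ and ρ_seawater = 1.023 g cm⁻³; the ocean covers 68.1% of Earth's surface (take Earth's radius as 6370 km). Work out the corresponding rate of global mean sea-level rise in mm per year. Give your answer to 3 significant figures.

ρ_w = 1.023 g cm⁻³ = 1023 kg m⁻³. Annual water volume added = 69.5 Gt / ρ_w = 6.950×10^13 kg / 1023 kg m⁻³ = 6.794×10^10 m³.
Δh per year = 6.794×10^10 / 3.47×10^14 = 1.96×10^-4 m = 0.196 mm.

≈ 0.196 mm/yr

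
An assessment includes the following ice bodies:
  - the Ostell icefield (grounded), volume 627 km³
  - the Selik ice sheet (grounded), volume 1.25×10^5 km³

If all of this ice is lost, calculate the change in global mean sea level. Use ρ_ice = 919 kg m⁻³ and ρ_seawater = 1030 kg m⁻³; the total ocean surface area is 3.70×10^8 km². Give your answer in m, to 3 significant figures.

Ostell: 627 km³ × (919/1030) = 559.4 km³ of water.
Selik: 1.25×10^5 km³ × (919/1030) = 1.115×10^5 km³ of water.
Total added water ≈ 1.121×10^14 m³ over 3.70×10^14 m² → Δh = 0.303 m.

≈ 0.303 m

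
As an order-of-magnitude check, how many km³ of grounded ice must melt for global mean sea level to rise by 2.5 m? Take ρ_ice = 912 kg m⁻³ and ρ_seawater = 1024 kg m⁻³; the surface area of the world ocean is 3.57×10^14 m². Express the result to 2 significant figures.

Required water volume = Δh × A = 2.5 m × 3.57×10^14 m² = 8.925×10^14 m³ = 8.925×10^5 km³.
Ice volume = water volume × ρ_w/ρ_ice = 8.925×10^5 × 1024/912 = 1.0×10^6 km³.

≈ 1.0×10^6 km³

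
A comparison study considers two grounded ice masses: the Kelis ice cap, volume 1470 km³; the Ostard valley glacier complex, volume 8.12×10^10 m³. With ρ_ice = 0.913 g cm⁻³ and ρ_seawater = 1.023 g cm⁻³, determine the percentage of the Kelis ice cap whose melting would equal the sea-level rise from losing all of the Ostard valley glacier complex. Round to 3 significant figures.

≈ 5.52 %

Equal sea-level rise means equal mass of meltwater, i.e. equal mass of ice lost.
Ice mass of Ostard: 7.414×10^13 kg; ice mass of Kelis: 1.342×10^15 kg.
Fraction required = 7.414×10^13 / 1.342×10^15 = 0.0552 → 5.52 %.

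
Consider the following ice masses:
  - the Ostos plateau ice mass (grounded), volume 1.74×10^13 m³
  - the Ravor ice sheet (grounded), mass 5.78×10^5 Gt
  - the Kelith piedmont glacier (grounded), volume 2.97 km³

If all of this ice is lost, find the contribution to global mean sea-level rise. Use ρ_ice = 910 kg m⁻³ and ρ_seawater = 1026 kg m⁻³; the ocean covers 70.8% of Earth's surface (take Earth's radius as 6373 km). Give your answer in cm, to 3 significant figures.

≈ 160 cm

Ostos: 1.74×10^13 m³ × (910/1026) = 1.543×10^13 m³ of water.
Ravor: 5.78×10^5 Gt = 5.780×10^17 kg; dividing by ρ_w = 1026 kg m⁻³ gives 5.634×10^14 m³ of water.
Kelith: 2.97 km³ × (910/1026) = 2.634 km³ of water.
Total added water ≈ 5.788×10^14 m³ over 3.61×10^14 m² → Δh = 1.60 m = 160 cm.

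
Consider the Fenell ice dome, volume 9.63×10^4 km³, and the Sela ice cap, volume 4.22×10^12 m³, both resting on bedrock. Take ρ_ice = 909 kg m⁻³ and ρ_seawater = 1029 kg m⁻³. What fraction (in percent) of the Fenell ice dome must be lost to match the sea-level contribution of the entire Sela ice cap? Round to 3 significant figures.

≈ 4.38 %

Equal sea-level rise means equal mass of meltwater, i.e. equal mass of ice lost.
Ice mass of Sela: 3.836×10^15 kg; ice mass of Fenell: 8.754×10^16 kg.
Fraction required = 3.836×10^15 / 8.754×10^16 = 0.0438 → 4.38 %.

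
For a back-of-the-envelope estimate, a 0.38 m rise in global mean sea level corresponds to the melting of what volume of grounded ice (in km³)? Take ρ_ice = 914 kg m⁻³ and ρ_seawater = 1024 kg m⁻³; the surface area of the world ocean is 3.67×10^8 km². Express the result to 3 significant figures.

≈ 1.56×10^5 km³

Required water volume = Δh × A = 0.38 m × 3.67×10^14 m² = 1.395×10^14 m³ = 1.395×10^5 km³.
Ice volume = water volume × ρ_w/ρ_ice = 1.395×10^5 × 1024/914 = 1.56×10^5 km³.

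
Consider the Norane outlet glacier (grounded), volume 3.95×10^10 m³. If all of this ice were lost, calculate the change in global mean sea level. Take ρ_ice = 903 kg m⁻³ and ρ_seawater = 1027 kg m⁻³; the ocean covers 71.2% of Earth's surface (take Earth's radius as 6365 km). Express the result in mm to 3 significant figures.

≈ 0.0958 mm

Norane: 3.95×10^10 m³ × (903/1027) = 3.473×10^10 m³ of water.
Spread over 3.62×10^14 m² of ocean, Δh = 3.473×10^10 / 3.62×10^14 = 9.58×10^-5 m = 0.0958 mm.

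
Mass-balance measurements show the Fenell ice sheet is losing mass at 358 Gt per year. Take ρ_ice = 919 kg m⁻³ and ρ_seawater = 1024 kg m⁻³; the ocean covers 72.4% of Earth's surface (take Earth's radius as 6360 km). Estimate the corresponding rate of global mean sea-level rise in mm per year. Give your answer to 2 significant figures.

≈ 0.95 mm/yr

ρ_w = 1024 kg m⁻³. Annual water volume added = 358 Gt / ρ_w = 3.580×10^14 kg / 1024 kg m⁻³ = 3.496×10^11 m³.
Δh per year = 3.496×10^11 / 3.68×10^14 = 9.50×10^-4 m = 0.95 mm.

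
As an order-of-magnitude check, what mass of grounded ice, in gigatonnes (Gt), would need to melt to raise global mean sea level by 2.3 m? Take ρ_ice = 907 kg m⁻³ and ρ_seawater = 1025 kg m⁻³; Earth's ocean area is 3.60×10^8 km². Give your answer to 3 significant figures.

Required water volume = Δh × A = 2.3 m × 3.60×10^14 m² = 8.280×10^14 m³.
ρ_w = 1025 kg m⁻³, so the mass of water = 8.280×10^14 m³ × 1025 kg m⁻³ = 8.487×10^17 kg = 8.49×10^5 Gt (and the same mass of ice, by conservation).

≈ 8.49×10^5 Gt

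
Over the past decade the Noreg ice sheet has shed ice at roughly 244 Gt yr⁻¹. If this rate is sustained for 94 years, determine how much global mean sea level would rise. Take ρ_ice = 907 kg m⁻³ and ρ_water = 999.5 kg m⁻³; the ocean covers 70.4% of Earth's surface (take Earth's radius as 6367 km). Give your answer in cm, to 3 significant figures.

≈ 6.40 cm

Total mass lost = 244 Gt/yr × 94 yr = 2.294×10^4 Gt = 2.294×10^16 kg.
ρ_w = 999.5 kg m⁻³, so water volume = 2.294×10^16 / 999.5 = 2.295×10^13 m³.
Δh = 2.295×10^13 / 3.59×10^14 = 0.0640 m = 6.40 cm.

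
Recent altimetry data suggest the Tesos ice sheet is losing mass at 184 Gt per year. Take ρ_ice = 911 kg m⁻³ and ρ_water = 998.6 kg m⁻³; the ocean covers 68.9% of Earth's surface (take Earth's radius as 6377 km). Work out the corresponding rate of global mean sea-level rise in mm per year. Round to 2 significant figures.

≈ 0.52 mm/yr

ρ_w = 998.6 kg m⁻³. Annual water volume added = 184 Gt / ρ_w = 1.840×10^14 kg / 998.6 kg m⁻³ = 1.843×10^11 m³.
Δh per year = 1.843×10^11 / 3.52×10^14 = 5.23×10^-4 m = 0.52 mm.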